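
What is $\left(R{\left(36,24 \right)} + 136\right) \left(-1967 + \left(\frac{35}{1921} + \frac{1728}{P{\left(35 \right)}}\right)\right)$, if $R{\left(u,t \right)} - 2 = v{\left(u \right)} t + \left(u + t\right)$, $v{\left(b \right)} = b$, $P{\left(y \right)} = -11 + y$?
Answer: $- \frac{3865956120}{1921} \approx -2.0125 \cdot 10^{6}$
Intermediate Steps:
$R{\left(u,t \right)} = 2 + t + u + t u$ ($R{\left(u,t \right)} = 2 + \left(u t + \left(u + t\right)\right) = 2 + \left(t u + \left(t + u\right)\right) = 2 + \left(t + u + t u\right) = 2 + t + u + t u$)
$\left(R{\left(36,24 \right)} + 136\right) \left(-1967 + \left(\frac{35}{1921} + \frac{1728}{P{\left(35 \right)}}\right)\right) = \left(\left(2 + 24 + 36 + 24 \cdot 36\right) + 136\right) \left(-1967 + \left(\frac{35}{1921} + \frac{1728}{-11 + 35}\right)\right) = \left(\left(2 + 24 + 36 + 864\right) + 136\right) \left(-1967 + \left(35 \cdot \frac{1}{1921} + \frac{1728}{24}\right)\right) = \left(926 + 136\right) \left(-1967 + \left(\frac{35}{1921} + 1728 \cdot \frac{1}{24}\right)\right) = 1062 \left(-1967 + \left(\frac{35}{1921} + 72\right)\right) = 1062 \left(-1967 + \frac{138347}{1921}\right) = 1062 \left(- \frac{3640260}{1921}\right) = - \frac{3865956120}{1921}$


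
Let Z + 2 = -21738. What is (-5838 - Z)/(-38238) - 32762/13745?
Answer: -735663173/262790655 ≈ -2.7994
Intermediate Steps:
Z = -21740 (Z = -2 - 21738 = -21740)
(-5838 - Z)/(-38238) - 32762/13745 = (-5838 - 1*(-21740))/(-38238) - 32762/13745 = (-5838 + 21740)*(-1/38238) - 32762*1/13745 = 15902*(-1/38238) - 32762/13745 = -7951/19119 - 32762/13745 = -735663173/262790655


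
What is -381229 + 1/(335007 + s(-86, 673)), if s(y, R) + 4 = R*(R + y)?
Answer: -278317756365/730054 ≈ -3.8123e+5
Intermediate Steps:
s(y, R) = -4 + R*(R + y)
-381229 + 1/(335007 + s(-86, 673)) = -381229 + 1/(335007 + (-4 + 673² + 673*(-86))) = -381229 + 1/(335007 + (-4 + 452929 - 57878)) = -381229 + 1/(335007 + 395047) = -381229 + 1/730054 = -278317756365/730054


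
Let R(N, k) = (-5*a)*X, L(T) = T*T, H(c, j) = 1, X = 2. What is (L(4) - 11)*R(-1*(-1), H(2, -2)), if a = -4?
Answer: 200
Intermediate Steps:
L(T) = T²
R(N, k) = 40 (R(N, k) = -5*(-4)*2 = 20*2 = 40)
(L(4) - 11)*R(-1*(-1), H(2, -2)) = (4² - 11)*40 = (16 - 11)*40 = 5*40 = 200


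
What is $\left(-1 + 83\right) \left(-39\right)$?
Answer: $-3198$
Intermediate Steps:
$\left(-1 + 83\right) \left(-39\right) = 82 \left(-39\right) = -3198$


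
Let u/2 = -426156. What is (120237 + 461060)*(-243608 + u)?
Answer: -637055008240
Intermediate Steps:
u = -852312 (u = 2*(-426156) = -852312)
(120237 + 461060)*(-243608 + u) = (120237 + 461060)*(-243608 - 852312) = 581297*(-1095920) = -637055008240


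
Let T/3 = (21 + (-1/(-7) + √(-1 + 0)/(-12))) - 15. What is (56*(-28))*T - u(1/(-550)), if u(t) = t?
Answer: -15892799/550 + 392*I ≈ -28896.0 + 392.0*I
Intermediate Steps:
T = 129/7 - I/4 (T = 3*((21 + (-1/(-7) + √(-1 + 0)/(-12))) - 15) = 3*((21 + (-1*(-⅐) + √(-1)*(-1/12))) - 15) = 3*((21 + (⅐ + I*(-1/12))) - 15) = 3*((21 + (⅐ - I/12)) - 15) = 3*((148/7 - I/12) - 15) = 3*(43/7 - I/12) = 129/7 - I/4 ≈ 18.429 - 0.25*I)
(56*(-28))*T - u(1/(-550)) = (56*(-28))*(129/7 - I/4) - 1/(-550) = -1568*(129/7 - I/4) - 1*(-1/550) = (-28896 + 392*I) + 1/550 = -15892799/550 + 392*I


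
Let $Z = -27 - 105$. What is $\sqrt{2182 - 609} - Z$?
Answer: $132 + 11 \sqrt{13} \approx 171.66$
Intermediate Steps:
$Z = -132$ ($Z = -27 - 105 = -132$)
$\sqrt{2182 - 609} - Z = \sqrt{2182 - 609} - -132 = \sqrt{1573} + 132 = 11 \sqrt{13} + 132 = 132 + 11 \sqrt{13}$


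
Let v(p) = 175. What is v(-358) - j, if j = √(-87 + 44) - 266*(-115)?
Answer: -30415 - I*√43 ≈ -30415.0 - 6.5574*I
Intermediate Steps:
j = 30590 + I*√43 (j = √(-43) + 30590 = I*√43 + 30590 = 30590 + I*√43 ≈ 30590.0 + 6.5574*I)
v(-358) - j = 175 - (30590 + I*√43) = 175 + (-30590 - I*√43) = -30415 - I*√43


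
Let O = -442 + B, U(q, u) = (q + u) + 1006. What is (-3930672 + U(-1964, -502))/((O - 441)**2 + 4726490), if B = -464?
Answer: -3932132/6540899 ≈ -0.60116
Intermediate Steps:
U(q, u) = 1006 + q + u
O = -906 (O = -442 - 464 = -906)
(-3930672 + U(-1964, -502))/((O - 441)**2 + 4726490) = (-3930672 + (1006 - 1964 - 502))/((-906 - 441)**2 + 4726490) = (-3930672 - 1460)/((-1347)**2 + 4726490) = -3932132/(1814409 + 4726490) = -3932132/6540899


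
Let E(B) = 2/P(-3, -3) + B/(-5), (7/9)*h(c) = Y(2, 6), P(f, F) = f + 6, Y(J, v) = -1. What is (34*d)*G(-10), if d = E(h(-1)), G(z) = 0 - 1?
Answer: -3298/105 ≈ -31.410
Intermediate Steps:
P(f, F) = 6 + f
G(z) = -1
h(c) = -9/7 (h(c) = (9/7)*(-1) = -9/7)
E(B) = ⅔ - B/5 (E(B) = 2/(6 - 3) + B/(-5) = 2/3 + B*(-⅕) = 2*(⅓) - B/5 = ⅔ - B/5)
d = 97/105 (d = ⅔ - ⅕*(-9/7) = ⅔ + 9/35 = 97/105 ≈ 0.92381)
(34*d)*G(-10) = (34*(97/105))*(-1) = (3298/105)*(-1) = -3298/105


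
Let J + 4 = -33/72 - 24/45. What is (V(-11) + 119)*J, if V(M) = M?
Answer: -5391/10 ≈ -539.10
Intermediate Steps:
J = -599/120 (J = -4 + (-33/72 - 24/45) = -4 + (-33*1/72 - 24*1/45) = -4 + (-11/24 - 8/15) = -4 - 119/120 = -599/120 ≈ -4.9917)
(V(-11) + 119)*J = (-11 + 119)*(-599/120) = 108*(-599/120) = -5391/10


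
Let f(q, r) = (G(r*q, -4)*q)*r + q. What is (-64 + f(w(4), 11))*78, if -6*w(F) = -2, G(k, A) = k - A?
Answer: -8320/3 ≈ -2773.3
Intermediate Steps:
w(F) = ⅓ (w(F) = -⅙*(-2) = ⅓)
f(q, r) = q + q*r*(4 + q*r) (f(q, r) = ((r*q - 1*(-4))*q)*r + q = ((q*r + 4)*q)*r + q = ((4 + q*r)*q)*r + q = (q*(4 + q*r))*r + q = q*r*(4 + q*r) + q = q + q*r*(4 + q*r))
(-64 + f(w(4), 11))*78 = (-64 + (1 + 11*(4 + (⅓)*11))/3)*78 = (-64 + (1 + 11*(4 + 11/3))/3)*78 = (-64 + (1 + 11*(23/3))/3)*78 = (-64 + (1 + 253/3)/3)*78 = (-64 + (⅓)*(256/3))*78 = (-64 + 256/9)*78 = -320/9*78 = -8320/3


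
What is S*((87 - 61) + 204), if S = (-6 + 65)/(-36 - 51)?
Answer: -13570/87 ≈ -155.98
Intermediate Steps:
S = -59/87 (S = 59/(-87) = 59*(-1/87) = -59/87 ≈ -0.67816)
S*((87 - 61) + 204) = -59*((87 - 61) + 204)/87 = -59*(26 + 204)/87 = -59/87*230 = -13570/87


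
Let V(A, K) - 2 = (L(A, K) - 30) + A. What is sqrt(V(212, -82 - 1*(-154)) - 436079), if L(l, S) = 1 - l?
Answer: I*sqrt(436106) ≈ 660.38*I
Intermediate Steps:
V(A, K) = -27 (V(A, K) = 2 + (((1 - A) - 30) + A) = 2 + ((-29 - A) + A) = 2 - 29 = -27)
sqrt(V(212, -82 - 1*(-154)) - 436079) = sqrt(-27 - 436079) = sqrt(-436106) = I*sqrt(436106)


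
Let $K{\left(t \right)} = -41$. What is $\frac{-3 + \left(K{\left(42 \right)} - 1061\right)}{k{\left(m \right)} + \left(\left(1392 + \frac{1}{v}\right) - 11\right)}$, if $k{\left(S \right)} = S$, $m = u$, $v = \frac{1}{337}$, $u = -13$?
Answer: $- \frac{221}{341} \approx -0.64809$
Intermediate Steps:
$v = \frac{1}{337} \approx 0.0029674$
$m = -13$
$\frac{-3 + \left(K{\left(42 \right)} - 1061\right)}{k{\left(m \right)} + \left(\left(1392 + \frac{1}{v}\right) - 11\right)} = \frac{-3 - 1102}{-13 + \left(\left(1392 + \frac{1}{\frac{1}{337}}\right) - 11\right)} = \frac{-3 - 1102}{-13 + \left(\left(1392 + 337\right) + \left(-197 + 186\right)\right)} = - \frac{1105}{-13 + \left(1729 - 11\right)} = - \frac{1105}{-13 + 1718} = - \frac{1105}{1705} = \left(-1105\right) \frac{1}{1705} = - \frac{221}{341}$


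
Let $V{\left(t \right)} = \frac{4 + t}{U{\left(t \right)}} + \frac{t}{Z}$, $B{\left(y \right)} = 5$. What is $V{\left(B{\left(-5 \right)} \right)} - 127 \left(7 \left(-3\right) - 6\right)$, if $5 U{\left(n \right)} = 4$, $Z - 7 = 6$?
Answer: $\frac{178913}{52} \approx 3440.6$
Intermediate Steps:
$Z = 13$ ($Z = 7 + 6 = 13$)
$U{\left(n \right)} = \frac{4}{5}$ ($U{\left(n \right)} = \frac{1}{5} \cdot 4 = \frac{4}{5}$)
$V{\left(t \right)} = 5 + \frac{69 t}{52}$ ($V{\left(t \right)} = \frac{4 + t}{\frac{4}{5}} + \frac{t}{13} = \left(4 + t\right) \frac{5}{4} + t \frac{1}{13} = \left(5 + \frac{5 t}{4}\right) + \frac{t}{13} = 5 + \frac{69 t}{52}$)
$V{\left(B{\left(-5 \right)} \right)} - 127 \left(7 \left(-3\right) - 6\right) = \left(5 + \frac{69}{52} \cdot 5\right) - 127 \left(7 \left(-3\right) - 6\right) = \left(5 + \frac{345}{52}\right) - 127 \left(-21 - 6\right) = \frac{605}{52} - -3429 = \frac{605}{52} + 3429 = \frac{178913}{52}$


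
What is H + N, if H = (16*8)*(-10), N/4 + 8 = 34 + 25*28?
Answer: 1624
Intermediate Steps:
N = 2904 (N = -32 + 4*(34 + 25*28) = -32 + 4*(34 + 700) = -32 + 4*734 = -32 + 2936 = 2904)
H = -1280 (H = 128*(-10) = -1280)
H + N = -1280 + 2904 = 1624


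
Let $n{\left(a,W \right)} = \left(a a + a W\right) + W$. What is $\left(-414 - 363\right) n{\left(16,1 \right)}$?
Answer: $-212121$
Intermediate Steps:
$n{\left(a,W \right)} = W + a^{2} + W a$ ($n{\left(a,W \right)} = \left(a^{2} + W a\right) + W = W + a^{2} + W a$)
$\left(-414 - 363\right) n{\left(16,1 \right)} = \left(-414 - 363\right) \left(1 + 16^{2} + 1 \cdot 16\right) = - 777 \left(1 + 256 + 16\right) = \left(-777\right) 273 = -212121$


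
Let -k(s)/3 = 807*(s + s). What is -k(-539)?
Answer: -2609838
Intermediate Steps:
k(s) = -4842*s (k(s) = -2421*(s + s) = -2421*2*s = -4842*s)
-k(-539) = -(-4842)*(-539) = -1*2609838 = -2609838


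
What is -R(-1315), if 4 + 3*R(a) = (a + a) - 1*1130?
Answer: 3764/3 ≈ 1254.7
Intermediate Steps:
R(a) = -378 + 2*a/3 (R(a) = -4/3 + ((a + a) - 1*1130)/3 = -4/3 + (2*a - 1130)/3 = -4/3 + (-1130 + 2*a)/3 = -4/3 + (-1130/3 + 2*a/3) = -378 + 2*a/3)
-R(-1315) = -(-378 + (2/3)*(-1315)) = -(-378 - 2630/3) = -1*(-3764/3) = 3764/3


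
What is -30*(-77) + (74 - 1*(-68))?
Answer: 2452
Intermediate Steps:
-30*(-77) + (74 - 1*(-68)) = 2310 + (74 + 68) = 2310 + 142 = 2452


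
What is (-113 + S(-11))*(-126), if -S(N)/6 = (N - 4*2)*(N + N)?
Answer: 330246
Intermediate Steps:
S(N) = -12*N*(-8 + N) (S(N) = -6*(N - 4*2)*(N + N) = -6*(N - 8)*2*N = -6*(-8 + N)*2*N = -12*N*(-8 + N))
(-113 + S(-11))*(-126) = (-113 + 12*(-11)*(8 - 1*(-11)))*(-126) = (-113 + 12*(-11)*(8 + 11))*(-126) = (-113 + 12*(-11)*19)*(-126) = (-113 - 2508)*(-126) = -2621*(-126) = 330246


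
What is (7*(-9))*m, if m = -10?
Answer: 630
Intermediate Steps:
(7*(-9))*m = (7*(-9))*(-10) = -63*(-10) = 630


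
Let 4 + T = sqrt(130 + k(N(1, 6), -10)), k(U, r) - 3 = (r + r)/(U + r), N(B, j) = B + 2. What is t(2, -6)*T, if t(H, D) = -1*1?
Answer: 4 - sqrt(6657)/7 ≈ -7.6558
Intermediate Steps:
t(H, D) = -1
N(B, j) = 2 + B
k(U, r) = 3 + 2*r/(U + r) (k(U, r) = 3 + (r + r)/(U + r) = 3 + (2*r)/(U + r) = 3 + 2*r/(U + r))
T = -4 + sqrt(6657)/7 (T = -4 + sqrt(130 + (3*(2 + 1) + 5*(-10))/((2 + 1) - 10)) = -4 + sqrt(130 + (3*3 - 50)/(3 - 10)) = -4 + sqrt(130 + (9 - 50)/(-7)) = -4 + sqrt(130 - 1/7*(-41)) = -4 + sqrt(130 + 41/7) = -4 + sqrt(951/7) = -4 + sqrt(6657)/7 ≈ 7.6558)
t(2, -6)*T = -(-4 + sqrt(6657)/7) = 4 - sqrt(6657)/7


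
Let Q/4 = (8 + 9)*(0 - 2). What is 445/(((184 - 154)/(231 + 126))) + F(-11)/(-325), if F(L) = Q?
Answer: 3442347/650 ≈ 5295.9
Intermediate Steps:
Q = -136 (Q = 4*((8 + 9)*(0 - 2)) = 4*(17*(-2)) = 4*(-34) = -136)
F(L) = -136
445/(((184 - 154)/(231 + 126))) + F(-11)/(-325) = 445/(((184 - 154)/(231 + 126))) - 136/(-325) = 445/((30/357)) - 136*(-1/325) = 445/((30*(1/357))) + 136/325 = 445/(10/119) + 136/325 = 445*(119/10) + 136/325 = 10591/2 + 136/325 = 3442347/650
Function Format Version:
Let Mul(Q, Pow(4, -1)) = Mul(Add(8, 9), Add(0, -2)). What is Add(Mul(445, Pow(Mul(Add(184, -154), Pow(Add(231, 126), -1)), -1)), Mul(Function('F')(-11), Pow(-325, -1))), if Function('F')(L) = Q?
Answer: Rational(3442347, 650) ≈ 5295.9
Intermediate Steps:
Q = -136 (Q = Mul(4, Mul(Add(8, 9), Add(0, -2))) = Mul(4, Mul(17, -2)) = Mul(4, -34) = -136)
Function('F')(L) = -136
Add(Mul(445, Pow(Mul(Add(184, -154), Pow(Add(231, 126), -1)), -1)), Mul(Function('F')(-11), Pow(-325, -1))) = Add(Mul(445, Pow(Mul(Add(184, -154), Pow(Add(231, 126), -1)), -1)), Mul(-136, Pow(-325, -1))) = Add(Mul(445, Pow(Mul(30, Pow(357, -1)), -1)), Mul(-136, Rational(-1, 325))) = Add(Mul(445, Pow(Mul(30, Rational(1, 357)), -1)), Rational(136, 325)) = Add(Mul(445, Pow(Rational(10, 119), -1)), Rational(136, 325)) = Add(Mul(445, Rational(119, 10)), Rational(136, 325)) = Add(Rational(10591, 2), Rational(136, 325)) = Rational(3442347, 650)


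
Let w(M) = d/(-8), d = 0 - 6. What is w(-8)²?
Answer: 9/16 ≈ 0.56250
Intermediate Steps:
d = -6
w(M) = ¾ (w(M) = -6/(-8) = -6*(-⅛) = ¾)
w(-8)² = (¾)² = 9/16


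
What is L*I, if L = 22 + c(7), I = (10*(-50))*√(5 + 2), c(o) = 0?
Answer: -11000*√7 ≈ -29103.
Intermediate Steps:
I = -500*√7 ≈ -1322.9
L = 22 (L = 22 + 0 = 22)
L*I = 22*(-500*√7) = -11000*√7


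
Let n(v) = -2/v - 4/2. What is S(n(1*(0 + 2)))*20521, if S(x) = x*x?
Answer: 184689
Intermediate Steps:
n(v) = -2 - 2/v (n(v) = -2/v - 4*1/2 = -2/v - 2 = -2 - 2/v)
S(x) = x**2
S(n(1*(0 + 2)))*20521 = (-2 - 2/(0 + 2))**2*20521 = (-2 - 2/(1*2))**2*20521 = (-2 - 2/2)**2*20521 = (-2 - 2*1/2)**2*20521 = (-2 - 1)**2*20521 = (-3)**2*20521 = 9*20521 = 184689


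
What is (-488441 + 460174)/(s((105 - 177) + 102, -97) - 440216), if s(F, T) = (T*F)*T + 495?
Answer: 28267/157451 ≈ 0.17953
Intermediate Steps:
s(F, T) = 495 + F*T**2 (s(F, T) = (F*T)*T + 495 = F*T**2 + 495 = 495 + F*T**2)
(-488441 + 460174)/(s((105 - 177) + 102, -97) - 440216) = (-488441 + 460174)/((495 + ((105 - 177) + 102)*(-97)**2) - 440216) = -28267/((495 + (-72 + 102)*9409) - 440216) = -28267/((495 + 30*9409) - 440216) = -28267/((495 + 282270) - 440216) = -28267/(282765 - 440216) = -28267/(-157451) = -28267*(-1/157451) = 28267/157451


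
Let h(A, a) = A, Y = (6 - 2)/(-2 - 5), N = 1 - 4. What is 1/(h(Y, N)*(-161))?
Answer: 1/92 ≈ 0.010870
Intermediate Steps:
N = -3
Y = -4/7 (Y = 4/(-7) = 4*(-⅐) = -4/7 ≈ -0.57143)
1/(h(Y, N)*(-161)) = 1/(-4/7*(-161)) = 1/92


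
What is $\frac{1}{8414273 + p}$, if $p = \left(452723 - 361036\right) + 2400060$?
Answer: $\frac{1}{10906020} \approx 9.1693 \cdot 10^{-8}$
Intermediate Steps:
$p = 2491747$ ($p = 91687 + 2400060 = 2491747$)
$\frac{1}{8414273 + p} = \frac{1}{8414273 + 2491747} = \frac{1}{10906020}$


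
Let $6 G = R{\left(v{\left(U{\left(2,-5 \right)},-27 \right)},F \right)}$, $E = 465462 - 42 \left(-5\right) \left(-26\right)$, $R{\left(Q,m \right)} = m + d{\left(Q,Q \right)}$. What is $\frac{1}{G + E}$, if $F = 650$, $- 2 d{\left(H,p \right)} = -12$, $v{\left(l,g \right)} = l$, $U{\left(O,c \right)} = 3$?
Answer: $\frac{3}{1380334} \approx 2.1734 \cdot 10^{-6}$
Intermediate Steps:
$d{\left(H,p \right)} = 6$ ($d{\left(H,p \right)} = \left(- \frac{1}{2}\right) \left(-12\right) = 6$)
$R{\left(Q,m \right)} = 6 + m$ ($R{\left(Q,m \right)} = m + 6 = 6 + m$)
$E = 460002$ ($E = 465462 - \left(-210\right) \left(-26\right) = 465462 - 5460 = 460002$)
$G = \frac{328}{3}$ ($G = \frac{6 + 650}{6} = \frac{1}{6} \cdot 656 = \frac{328}{3} \approx 109.33$)
$\frac{1}{G + E} = \frac{1}{\frac{328}{3} + 460002} = \frac{1}{\frac{1380334}{3}} = \frac{3}{1380334}$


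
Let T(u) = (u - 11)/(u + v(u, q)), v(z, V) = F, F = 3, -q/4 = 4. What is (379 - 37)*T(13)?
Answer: 171/4 ≈ 42.750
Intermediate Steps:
q = -16 (q = -4*4 = -16)
v(z, V) = 3
T(u) = (-11 + u)/(3 + u) (T(u) = (u - 11)/(u + 3) = (-11 + u)/(3 + u))
(379 - 37)*T(13) = (379 - 37)*((-11 + 13)/(3 + 13)) = 342*(2/16) = 342*((1/16)*2) = 342*(1/8) = 171/4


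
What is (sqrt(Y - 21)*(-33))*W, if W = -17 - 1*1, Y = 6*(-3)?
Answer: 594*I*sqrt(39) ≈ 3709.5*I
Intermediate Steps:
Y = -18
W = -18 (W = -17 - 1 = -18)
(sqrt(Y - 21)*(-33))*W = (sqrt(-18 - 21)*(-33))*(-18) = (sqrt(-39)*(-33))*(-18) = ((I*sqrt(39))*(-33))*(-18) = -33*I*sqrt(39)*(-18) = 594*I*sqrt(39)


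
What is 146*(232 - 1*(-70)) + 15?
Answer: 44107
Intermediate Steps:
146*(232 - 1*(-70)) + 15 = 146*(232 + 70) + 15 = 146*302 + 15 = 44092 + 15 = 44107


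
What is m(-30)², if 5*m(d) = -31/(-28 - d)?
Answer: 961/100 ≈ 9.6100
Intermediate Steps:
m(d) = -31/(5*(-28 - d)) (m(d) = (-31/(-28 - d))/5 = -31/(5*(-28 - d)))
m(-30)² = (31/(5*(28 - 30)))² = ((31/5)/(-2))² = ((31/5)*(-½))² = (-31/10)² = 961/100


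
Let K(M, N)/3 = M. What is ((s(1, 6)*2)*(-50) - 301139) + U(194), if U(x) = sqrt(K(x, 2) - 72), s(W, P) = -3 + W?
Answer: -300939 + sqrt(510) ≈ -3.0092e+5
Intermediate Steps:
K(M, N) = 3*M
U(x) = sqrt(-72 + 3*x) (U(x) = sqrt(3*x - 72) = sqrt(-72 + 3*x))
((s(1, 6)*2)*(-50) - 301139) + U(194) = (((-3 + 1)*2)*(-50) - 301139) + sqrt(-72 + 3*194) = (-2*2*(-50) - 301139) + sqrt(-72 + 582) = (-4*(-50) - 301139) + sqrt(510) = (200 - 301139) + sqrt(510) = -300939 + sqrt(510)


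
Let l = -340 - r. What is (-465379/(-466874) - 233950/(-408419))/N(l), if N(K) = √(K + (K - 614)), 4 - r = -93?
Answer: -299294798101*I*√93/70933038940632 ≈ -0.04069*I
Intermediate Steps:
r = 97 (r = 4 - 1*(-93) = 4 + 93 = 97)
l = -437 (l = -340 - 1*97 = -340 - 97 = -437)
N(K) = √(-614 + 2*K) (N(K) = √(K + (-614 + K)) = √(-614 + 2*K))
(-465379/(-466874) - 233950/(-408419))/N(l) = (-465379/(-466874) - 233950/(-408419))/(√(-614 + 2*(-437))) = (-465379*(-1/466874) - 233950*(-1/408419))/(√(-614 - 874)) = (465379/466874 + 233950/408419)/(√(-1488)) = 299294798101/(190680212206*((4*I*√93))) = 299294798101*(-I*√93/372)/190680212206 = -299294798101*I*√93/70933038940632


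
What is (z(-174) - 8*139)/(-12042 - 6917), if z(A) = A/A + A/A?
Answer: 1110/18959 ≈ 0.058547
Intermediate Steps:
z(A) = 2 (z(A) = 1 + 1 = 2)
(z(-174) - 8*139)/(-12042 - 6917) = (2 - 8*139)/(-12042 - 6917) = (2 - 1112)/(-18959) = -1110*(-1/18959) = 1110/18959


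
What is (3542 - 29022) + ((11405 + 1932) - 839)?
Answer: -12982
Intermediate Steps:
(3542 - 29022) + ((11405 + 1932) - 839) = -25480 + (13337 - 839) = -25480 + 12498 = -12982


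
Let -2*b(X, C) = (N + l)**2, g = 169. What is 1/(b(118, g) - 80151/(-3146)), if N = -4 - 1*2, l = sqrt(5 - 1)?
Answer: 3146/54983 ≈ 0.057218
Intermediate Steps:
l = 2 (l = sqrt(4) = 2)
N = -6 (N = -4 - 2 = -6)
b(X, C) = -8 (b(X, C) = -(-6 + 2)**2/2 = -1/2*(-4)**2 = -1/2*16 = -8)
1/(b(118, g) - 80151/(-3146)) = 1/(-8 - 80151/(-3146)) = 1/(-8 - 80151*(-1/3146)) = 1/(-8 + 80151/3146) = 1/(54983/3146) = 3146/54983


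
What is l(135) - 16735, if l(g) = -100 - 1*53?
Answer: -16888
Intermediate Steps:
l(g) = -153 (l(g) = -100 - 53 = -153)
l(135) - 16735 = -153 - 16735 = -16888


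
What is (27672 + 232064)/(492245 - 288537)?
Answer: 64934/50927 ≈ 1.2750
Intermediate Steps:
(27672 + 232064)/(492245 - 288537) = 259736/203708 = 259736*(1/203708) = 64934/50927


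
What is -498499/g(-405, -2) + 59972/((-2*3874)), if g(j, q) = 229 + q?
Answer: -968995974/439699 ≈ -2203.8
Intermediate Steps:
-498499/g(-405, -2) + 59972/((-2*3874)) = -498499/(229 - 2) + 59972/((-2*3874)) = -498499/227 + 59972/(-7748) = -498499*1/227 + 59972*(-1/7748) = -498499/227 - 14993/1937 = -968995974/439699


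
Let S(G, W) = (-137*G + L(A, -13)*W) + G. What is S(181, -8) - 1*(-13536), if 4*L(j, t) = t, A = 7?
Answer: -11054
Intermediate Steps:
L(j, t) = t/4
S(G, W) = -136*G - 13*W/4 (S(G, W) = (-137*G + ((¼)*(-13))*W) + G = (-137*G - 13*W/4) + G = -136*G - 13*W/4)
S(181, -8) - 1*(-13536) = (-136*181 - 13/4*(-8)) - 1*(-13536) = (-24616 + 26) + 13536 = -24590 + 13536 = -11054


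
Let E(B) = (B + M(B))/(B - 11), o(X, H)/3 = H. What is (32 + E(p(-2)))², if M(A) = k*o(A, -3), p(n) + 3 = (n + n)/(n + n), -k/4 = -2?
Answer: 240100/169 ≈ 1420.7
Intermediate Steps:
k = 8 (k = -4*(-2) = 8)
o(X, H) = 3*H
p(n) = -2 (p(n) = -3 + (n + n)/(n + n) = -3 + (2*n)/((2*n)) = -3 + (2*n)*(1/(2*n)) = -3 + 1 = -2)
M(A) = -72 (M(A) = 8*(3*(-3)) = 8*(-9) = -72)
E(B) = (-72 + B)/(-11 + B) (E(B) = (B - 72)/(B - 11) = (-72 + B)/(-11 + B))
(32 + E(p(-2)))² = (32 + (-72 - 2)/(-11 - 2))² = (32 - 74/(-13))² = (32 - 1/13*(-74))² = (32 + 74/13)² = (490/13)² = 240100/169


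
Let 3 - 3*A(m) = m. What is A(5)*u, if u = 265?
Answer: -530/3 ≈ -176.67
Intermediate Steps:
A(m) = 1 - m/3
A(5)*u = (1 - ⅓*5)*265 = (1 - 5/3)*265 = -⅔*265 = -530/3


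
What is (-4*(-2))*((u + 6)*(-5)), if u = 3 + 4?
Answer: -520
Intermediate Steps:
u = 7
(-4*(-2))*((u + 6)*(-5)) = (-4*(-2))*((7 + 6)*(-5)) = 8*(13*(-5)) = 8*(-65) = -520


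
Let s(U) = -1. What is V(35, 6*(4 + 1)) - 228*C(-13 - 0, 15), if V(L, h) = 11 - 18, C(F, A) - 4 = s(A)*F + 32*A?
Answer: -113323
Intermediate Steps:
C(F, A) = 4 - F + 32*A (C(F, A) = 4 + (-F + 32*A) = 4 - F + 32*A)
V(L, h) = -7
V(35, 6*(4 + 1)) - 228*C(-13 - 0, 15) = -7 - 228*(4 - (-13 - 0) + 32*15) = -7 - 228*(4 - (-13 - 1*0) + 480) = -7 - 228*(4 - (-13 + 0) + 480) = -7 - 228*(4 - 1*(-13) + 480) = -7 - 228*(4 + 13 + 480) = -7 - 228*497 = -7 - 113316 = -113323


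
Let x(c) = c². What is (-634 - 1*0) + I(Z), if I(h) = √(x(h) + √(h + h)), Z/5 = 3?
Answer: -634 + √(225 + √30) ≈ -618.82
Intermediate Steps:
Z = 15 (Z = 5*3 = 15)
I(h) = √(h² + √2*√h) (I(h) = √(h² + √(h + h)) = √(h² + √(2*h)) = √(h² + √2*√h))
(-634 - 1*0) + I(Z) = (-634 - 1*0) + √(15² + √2*√15) = (-634 + 0) + √(225 + √30) = -634 + √(225 + √30)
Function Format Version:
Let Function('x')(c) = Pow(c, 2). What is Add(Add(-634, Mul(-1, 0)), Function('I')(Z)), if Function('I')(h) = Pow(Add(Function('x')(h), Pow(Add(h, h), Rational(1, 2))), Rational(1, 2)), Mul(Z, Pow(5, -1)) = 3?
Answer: Add(-634, Pow(Add(225, Pow(30, Rational(1, 2))), Rational(1, 2))) ≈ -618.82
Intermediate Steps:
Z = 15 (Z = Mul(5, 3) = 15)
Function('I')(h) = Pow(Add(Pow(h, 2), Mul(Pow(2, Rational(1, 2)), Pow(h, Rational(1, 2)))), Rational(1, 2)) (Function('I')(h) = Pow(Add(Pow(h, 2), Pow(Add(h, h), Rational(1, 2))), Rational(1, 2)) = Pow(Add(Pow(h, 2), Pow(Mul(2, h), Rational(1, 2))), Rational(1, 2)) = Pow(Add(Pow(h, 2), Mul(Pow(2, Rational(1, 2)), Pow(h, Rational(1, 2)))), Rational(1, 2)))
Add(Add(-634, Mul(-1, 0)), Function('I')(Z)) = Add(Add(-634, Mul(-1, 0)), Pow(Add(Pow(15, 2), Mul(Pow(2, Rational(1, 2)), Pow(15, Rational(1, 2)))), Rational(1, 2))) = Add(Add(-634, 0), Pow(Add(225, Pow(30, Rational(1, 2))), Rational(1, 2))) = Add(-634, Pow(Add(225, Pow(30, Rational(1, 2))), Rational(1, 2)))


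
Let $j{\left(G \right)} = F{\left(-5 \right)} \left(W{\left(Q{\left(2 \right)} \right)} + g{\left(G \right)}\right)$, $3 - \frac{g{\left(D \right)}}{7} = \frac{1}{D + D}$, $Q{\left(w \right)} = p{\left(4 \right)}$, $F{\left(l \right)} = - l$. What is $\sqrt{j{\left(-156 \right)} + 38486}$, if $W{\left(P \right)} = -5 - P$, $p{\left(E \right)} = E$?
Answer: $\frac{\sqrt{938058186}}{156} \approx 196.33$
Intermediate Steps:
$Q{\left(w \right)} = 4$
$g{\left(D \right)} = 21 - \frac{7}{2 D}$ ($g{\left(D \right)} = 21 - \frac{7}{D + D} = 21 - \frac{7}{2 D}$)
$j{\left(G \right)} = 60 - \frac{35}{2 G}$ ($j{\left(G \right)} = \left(-1\right) \left(-5\right) \left(\left(-5 - 4\right) + \left(21 - \frac{7}{2 G}\right)\right) = 5 \left(\left(-5 - 4\right) + \left(21 - \frac{7}{2 G}\right)\right) = 5 \left(-9 + \left(21 - \frac{7}{2 G}\right)\right) = 5 \left(12 - \frac{7}{2 G}\right) = 60 - \frac{35}{2 G}$)
$\sqrt{j{\left(-156 \right)} + 38486} = \sqrt{\left(60 - \frac{35}{2 \left(-156\right)}\right) + 38486} = \sqrt{\left(60 - - \frac{35}{312}\right) + 38486} = \sqrt{\left(60 + \frac{35}{312}\right) + 38486} = \sqrt{\frac{18755}{312} + 38486} = \sqrt{\frac{12026387}{312}} = \frac{\sqrt{938058186}}{156}$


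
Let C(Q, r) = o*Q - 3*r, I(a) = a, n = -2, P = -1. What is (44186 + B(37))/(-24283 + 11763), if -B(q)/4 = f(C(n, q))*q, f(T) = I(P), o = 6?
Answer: -22167/6260 ≈ -3.5411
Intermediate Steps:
C(Q, r) = -3*r + 6*Q (C(Q, r) = 6*Q - 3*r = -3*r + 6*Q)
f(T) = -1
B(q) = 4*q (B(q) = -(-4)*q = 4*q)
(44186 + B(37))/(-24283 + 11763) = (44186 + 4*37)/(-24283 + 11763) = (44186 + 148)/(-12520) = 44334*(-1/12520) = -22167/6260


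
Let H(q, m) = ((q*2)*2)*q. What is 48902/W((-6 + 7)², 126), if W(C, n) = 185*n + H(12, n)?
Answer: 24451/11943 ≈ 2.0473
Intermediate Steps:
H(q, m) = 4*q² (H(q, m) = ((2*q)*2)*q = (4*q)*q = 4*q²)
W(C, n) = 576 + 185*n (W(C, n) = 185*n + 4*12² = 185*n + 4*144 = 185*n + 576 = 576 + 185*n)
48902/W((-6 + 7)², 126) = 48902/(576 + 185*126) = 48902/(576 + 23310) = 48902/23886 = 48902*(1/23886) = 24451/11943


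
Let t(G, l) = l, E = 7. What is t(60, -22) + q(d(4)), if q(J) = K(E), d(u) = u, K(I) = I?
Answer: -15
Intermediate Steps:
q(J) = 7
t(60, -22) + q(d(4)) = -22 + 7 = -15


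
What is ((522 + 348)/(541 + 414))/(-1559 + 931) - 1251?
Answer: -75027561/59974 ≈ -1251.0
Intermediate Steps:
((522 + 348)/(541 + 414))/(-1559 + 931) - 1251 = (870/955)/(-628) - 1251 = -435/(314*955) - 1251 = -1/628*174/191 - 1251 = -87/59974 - 1251 = -75027561/59974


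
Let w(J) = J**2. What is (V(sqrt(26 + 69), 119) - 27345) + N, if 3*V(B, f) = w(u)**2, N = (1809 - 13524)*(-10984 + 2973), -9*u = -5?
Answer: 1846688978785/19683 ≈ 9.3822e+7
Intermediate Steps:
u = 5/9 (u = -1/9*(-5) = 5/9 ≈ 0.55556)
N = 93848865 (N = -11715*(-8011) = 93848865)
V(B, f) = 625/19683 (V(B, f) = ((5/9)**2)**2/3 = (25/81)**2/3 = (1/3)*(625/6561) = 625/19683)
(V(sqrt(26 + 69), 119) - 27345) + N = (625/19683 - 27345) + 93848865 = -538231010/19683 + 93848865 = 1846688978785/19683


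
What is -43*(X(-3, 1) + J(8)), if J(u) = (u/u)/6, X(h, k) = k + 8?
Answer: -2365/6 ≈ -394.17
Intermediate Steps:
X(h, k) = 8 + k
J(u) = ⅙ (J(u) = 1*(⅙) = ⅙)
-43*(X(-3, 1) + J(8)) = -43*((8 + 1) + ⅙) = -43*(9 + ⅙) = -43*55/6 = -2365/6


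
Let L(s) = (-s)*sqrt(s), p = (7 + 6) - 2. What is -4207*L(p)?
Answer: 46277*sqrt(11) ≈ 1.5348e+5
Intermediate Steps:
p = 11 (p = 13 - 2 = 11)
L(s) = -s**(3/2)
-4207*L(p) = -(-4207)*11**(3/2) = -(-4207)*11*sqrt(11) = -(-46277)*sqrt(11) = 46277*sqrt(11)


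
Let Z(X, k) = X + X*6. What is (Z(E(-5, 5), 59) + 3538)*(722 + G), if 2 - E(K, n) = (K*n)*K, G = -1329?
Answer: -1624939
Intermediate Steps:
E(K, n) = 2 - n*K² (E(K, n) = 2 - K*n*K = 2 - n*K²)
Z(X, k) = 7*X (Z(X, k) = X + 6*X = 7*X)
(Z(E(-5, 5), 59) + 3538)*(722 + G) = (7*(2 - 1*5*(-5)²) + 3538)*(722 - 1329) = (7*(2 - 1*5*25) + 3538)*(-607) = (7*(2 - 125) + 3538)*(-607) = (7*(-123) + 3538)*(-607) = (-861 + 3538)*(-607) = 2677*(-607) = -1624939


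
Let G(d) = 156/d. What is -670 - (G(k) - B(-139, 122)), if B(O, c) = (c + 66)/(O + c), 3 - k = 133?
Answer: -57788/85 ≈ -679.86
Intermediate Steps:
k = -130 (k = 3 - 1*133 = 3 - 133 = -130)
B(O, c) = (66 + c)/(O + c)
-670 - (G(k) - B(-139, 122)) = -670 - (156/(-130) - (66 + 122)/(-139 + 122)) = -670 - (156*(-1/130) - 188/(-17)) = -670 - (-6/5 - (-1)*188/17) = -670 - (-6/5 - 1*(-188/17)) = -670 - (-6/5 + 188/17) = -670 - 1*838/85 = -670 - 838/85 = -57788/85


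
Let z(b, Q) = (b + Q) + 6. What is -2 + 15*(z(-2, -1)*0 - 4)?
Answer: -62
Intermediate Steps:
z(b, Q) = 6 + Q + b (z(b, Q) = (Q + b) + 6 = 6 + Q + b)
-2 + 15*(z(-2, -1)*0 - 4) = -2 + 15*((6 - 1 - 2)*0 - 4) = -2 + 15*(3*0 - 4) = -2 + 15*(0 - 4) = -2 + 15*(-4) = -2 - 60 = -62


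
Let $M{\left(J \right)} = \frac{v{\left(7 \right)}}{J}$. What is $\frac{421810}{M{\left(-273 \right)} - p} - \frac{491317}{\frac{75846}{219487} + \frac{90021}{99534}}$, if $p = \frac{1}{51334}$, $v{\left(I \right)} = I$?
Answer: $- \frac{7870689141213806411146}{467626071590881} \approx -1.6831 \cdot 10^{7}$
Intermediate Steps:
$M{\left(J \right)} = \frac{7}{J}$
$p = \frac{1}{51334} \approx 1.948 \cdot 10^{-5}$
$\frac{421810}{M{\left(-273 \right)} - p} - \frac{491317}{\frac{75846}{219487} + \frac{90021}{99534}} = \frac{421810}{\frac{7}{-273} - \frac{1}{51334}} - \frac{491317}{\frac{75846}{219487} + \frac{90021}{99534}} = \frac{421810}{7 \left(- \frac{1}{273}\right) - \frac{1}{51334}} - \frac{491317}{75846 \cdot \frac{1}{219487} + 90021 \cdot \frac{1}{99534}} = \frac{421810}{- \frac{1}{39} - \frac{1}{51334}} - \frac{491317}{\frac{75846}{219487} + \frac{30007}{33178}} = \frac{421810}{- \frac{51373}{2002026}} - \frac{491317}{\frac{9102564997}{7282139686}} = 421810 \left(- \frac{2002026}{51373}\right) - \frac{3577839024106462}{9102564997} = - \frac{844474587060}{51373} - \frac{3577839024106462}{9102564997} = - \frac{7870689141213806411146}{467626071590881}$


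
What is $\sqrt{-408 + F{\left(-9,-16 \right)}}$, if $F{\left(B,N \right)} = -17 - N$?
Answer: $i \sqrt{409} \approx 20.224 i$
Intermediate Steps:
$\sqrt{-408 + F{\left(-9,-16 \right)}} = \sqrt{-408 - 1} = \sqrt{-409} = i \sqrt{409}$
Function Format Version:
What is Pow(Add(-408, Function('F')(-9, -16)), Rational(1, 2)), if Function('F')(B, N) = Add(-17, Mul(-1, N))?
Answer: Mul(I, Pow(409, Rational(1, 2))) ≈ Mul(20.224, I)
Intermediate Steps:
Pow(Add(-408, Function('F')(-9, -16)), Rational(1, 2)) = Pow(Add(-408, Add(-17, Mul(-1, -16))), Rational(1, 2)) = Pow(Add(-408, Add(-17, 16)), Rational(1, 2)) = Pow(Add(-408, -1), Rational(1, 2)) = Pow(-409, Rational(1, 2)) = Mul(I, Pow(409, Rational(1, 2)))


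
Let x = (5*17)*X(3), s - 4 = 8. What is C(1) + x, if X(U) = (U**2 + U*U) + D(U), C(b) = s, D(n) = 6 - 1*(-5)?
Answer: 2477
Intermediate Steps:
D(n) = 11 (D(n) = 6 + 5 = 11)
s = 12 (s = 4 + 8 = 12)
C(b) = 12
X(U) = 11 + 2*U**2 (X(U) = (U**2 + U*U) + 11 = (U**2 + U**2) + 11 = 2*U**2 + 11 = 11 + 2*U**2)
x = 2465 (x = (5*17)*(11 + 2*3**2) = 85*(11 + 2*9) = 85*(11 + 18) = 85*29 = 2465)
C(1) + x = 12 + 2465 = 2477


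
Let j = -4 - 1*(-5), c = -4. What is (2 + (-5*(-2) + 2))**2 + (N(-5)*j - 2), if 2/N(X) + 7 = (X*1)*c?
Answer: 2524/13 ≈ 194.15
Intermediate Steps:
N(X) = 2/(-7 - 4*X) (N(X) = 2/(-7 + (X*1)*(-4)) = 2/(-7 + X*(-4)) = 2/(-7 - 4*X))
j = 1 (j = -4 + 5 = 1)
(2 + (-5*(-2) + 2))**2 + (N(-5)*j - 2) = (2 + (-5*(-2) + 2))**2 + ((2/(-7 - 4*(-5)))*1 - 2) = (2 + (10 + 2))**2 + ((2/(-7 + 20))*1 - 2) = (2 + 12)**2 + ((2/13)*1 - 2) = 14**2 + ((2*(1/13))*1 - 2) = 196 + ((2/13)*1 - 2) = 196 + (2/13 - 2) = 196 - 24/13 = 2524/13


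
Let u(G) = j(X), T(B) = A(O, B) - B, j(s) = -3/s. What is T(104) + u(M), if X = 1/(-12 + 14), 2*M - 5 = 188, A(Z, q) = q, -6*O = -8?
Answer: -6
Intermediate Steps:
O = 4/3 (O = -⅙*(-8) = 4/3 ≈ 1.3333)
M = 193/2 (M = 5/2 + (½)*188 = 5/2 + 94 = 193/2 ≈ 96.500)
X = ½ (X = 1/2 = ½ ≈ 0.50000)
T(B) = 0 (T(B) = B - B = 0)
u(G) = -6 (u(G) = -3/½ = -3*2 = -6)
T(104) + u(M) = 0 - 6 = -6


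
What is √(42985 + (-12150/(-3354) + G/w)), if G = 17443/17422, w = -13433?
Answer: √735731232777850500666886502/130822616834 ≈ 207.34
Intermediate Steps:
G = 17443/17422 (G = 17443*(1/17422) = 17443/17422 ≈ 1.0012)
√(42985 + (-12150/(-3354) + G/w)) = √(42985 + (-12150/(-3354) + (17443/17422)/(-13433))) = √(42985 + (-12150*(-1/3354) + (17443/17422)*(-1/13433))) = √(42985 + (2025/559 - 17443/234029726)) = √(42985 + 473900444513/130822616834) = √(5623884085054003/130822616834) = √735731232777850500666886502/130822616834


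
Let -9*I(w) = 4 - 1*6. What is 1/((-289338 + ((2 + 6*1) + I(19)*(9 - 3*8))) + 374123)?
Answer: 3/254369 ≈ 1.1794e-5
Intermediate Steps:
I(w) = 2/9 (I(w) = -(4 - 1*6)/9 = -(4 - 6)/9 = -⅑*(-2) = 2/9)
1/((-289338 + ((2 + 6*1) + I(19)*(9 - 3*8))) + 374123) = 1/((-289338 + ((2 + 6*1) + 2*(9 - 3*8)/9)) + 374123) = 1/((-289338 + ((2 + 6) + 2*(9 - 24)/9)) + 374123) = 1/((-289338 + (8 + (2/9)*(-15))) + 374123) = 1/((-289338 + (8 - 10/3)) + 374123) = 1/((-289338 + 14/3) + 374123) = 1/(-868000/3 + 374123) = 1/(254369/3) = 3/254369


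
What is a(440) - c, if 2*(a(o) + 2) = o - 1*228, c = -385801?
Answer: 385905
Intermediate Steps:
a(o) = -116 + o/2 (a(o) = -2 + (o - 1*228)/2 = -2 + (o - 228)/2 = -2 + (-228 + o)/2 = -2 + (-114 + o/2) = -116 + o/2)
a(440) - c = (-116 + (½)*440) - 1*(-385801) = (-116 + 220) + 385801 = 104 + 385801 = 385905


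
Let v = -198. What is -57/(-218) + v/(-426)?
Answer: 11241/15478 ≈ 0.72626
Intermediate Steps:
-57/(-218) + v/(-426) = -57/(-218) - 198/(-426) = -57*(-1/218) - 198*(-1/426) = 57/218 + 33/71 = 11241/15478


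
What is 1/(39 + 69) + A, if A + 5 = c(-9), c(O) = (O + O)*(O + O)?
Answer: 34453/108 ≈ 319.01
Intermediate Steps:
c(O) = 4*O² (c(O) = (2*O)*(2*O) = 4*O²)
A = 319 (A = -5 + 4*(-9)² = -5 + 4*81 = -5 + 324 = 319)
1/(39 + 69) + A = 1/(39 + 69) + 319 = 1/108 + 319 = 34453/108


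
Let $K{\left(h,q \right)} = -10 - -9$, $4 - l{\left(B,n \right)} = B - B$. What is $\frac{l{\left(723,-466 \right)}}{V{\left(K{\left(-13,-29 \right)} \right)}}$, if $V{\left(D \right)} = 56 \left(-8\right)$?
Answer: $- \frac{1}{112} \approx -0.0089286$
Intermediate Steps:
$l{\left(B,n \right)} = 4$ ($l{\left(B,n \right)} = 4 - \left(B - B\right) = 4 - 0 = 4 + 0 = 4$)
$K{\left(h,q \right)} = -1$ ($K{\left(h,q \right)} = -10 + 9 = -1$)
$V{\left(D \right)} = -448$
$\frac{l{\left(723,-466 \right)}}{V{\left(K{\left(-13,-29 \right)} \right)}} = \frac{4}{-448} = 4 \left(- \frac{1}{448}\right) = - \frac{1}{112}$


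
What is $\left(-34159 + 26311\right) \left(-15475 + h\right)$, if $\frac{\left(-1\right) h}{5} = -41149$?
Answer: $-1493238960$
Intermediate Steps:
$h = 205745$ ($h = \left(-5\right) \left(-41149\right) = 205745$)
$\left(-34159 + 26311\right) \left(-15475 + h\right) = \left(-34159 + 26311\right) \left(-15475 + 205745\right) = \left(-7848\right) 190270 = -1493238960$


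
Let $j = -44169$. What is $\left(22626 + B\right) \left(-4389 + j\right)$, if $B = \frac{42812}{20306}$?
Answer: $- \frac{1014169957152}{923} \approx -1.0988 \cdot 10^{9}$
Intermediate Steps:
$B = \frac{1946}{923}$ ($B = 42812 \cdot \frac{1}{20306} = \frac{1946}{923} \approx 2.1083$)
$\left(22626 + B\right) \left(-4389 + j\right) = \left(22626 + \frac{1946}{923}\right) \left(-4389 - 44169\right) = \frac{20885744}{923} \left(-48558\right) = - \frac{1014169957152}{923}$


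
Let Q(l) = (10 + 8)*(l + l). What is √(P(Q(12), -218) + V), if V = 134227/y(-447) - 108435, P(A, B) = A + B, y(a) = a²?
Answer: I*√21623395562/447 ≈ 328.97*I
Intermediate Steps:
Q(l) = 36*l (Q(l) = 18*(2*l) = 36*l)
V = -21666154688/199809 (V = 134227/((-447)²) - 108435 = 134227/199809 - 108435 = -21666154688/199809 ≈ -1.0843e+5)
√(P(Q(12), -218) + V) = √((36*12 - 218) - 21666154688/199809) = √((432 - 218) - 21666154688/199809) = √(214 - 21666154688/199809) = √(-21623395562/199809) = I*√21623395562/447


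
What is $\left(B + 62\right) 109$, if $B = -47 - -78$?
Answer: $10137$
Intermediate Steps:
$B = 31$ ($B = -47 + 78 = 31$)
$\left(B + 62\right) 109 = \left(31 + 62\right) 109 = 93 \cdot 109 = 10137$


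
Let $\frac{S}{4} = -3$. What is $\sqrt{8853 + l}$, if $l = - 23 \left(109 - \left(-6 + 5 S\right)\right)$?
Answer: $2 \sqrt{1207} \approx 69.484$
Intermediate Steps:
$S = -12$ ($S = 4 \left(-3\right) = -12$)
$l = -4025$ ($l = - 23 \left(109 + \left(6 - -60\right)\right) = - 23 \left(109 + \left(6 + 60\right)\right) = - 23 \left(109 + 66\right) = \left(-23\right) 175 = -4025$)
$\sqrt{8853 + l} = \sqrt{8853 - 4025} = \sqrt{4828} = 2 \sqrt{1207}$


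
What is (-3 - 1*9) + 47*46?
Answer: 2150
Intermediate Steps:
(-3 - 1*9) + 47*46 = (-3 - 9) + 2162 = -12 + 2162 = 2150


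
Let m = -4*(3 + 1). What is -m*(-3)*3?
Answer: -144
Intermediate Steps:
m = -16 (m = -4*4 = -16)
-m*(-3)*3 = -(-16*(-3))*3 = -48*3 = -1*144 = -144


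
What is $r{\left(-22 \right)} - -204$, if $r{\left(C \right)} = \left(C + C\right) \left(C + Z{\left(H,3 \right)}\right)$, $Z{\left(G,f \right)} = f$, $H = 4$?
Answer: $1040$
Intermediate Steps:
$r{\left(C \right)} = 2 C \left(3 + C\right)$ ($r{\left(C \right)} = \left(C + C\right) \left(C + 3\right) = 2 C \left(3 + C\right)$)
$r{\left(-22 \right)} - -204 = 2 \left(-22\right) \left(3 - 22\right) - -204 = 2 \left(-22\right) \left(-19\right) + 204 = 836 + 204 = 1040$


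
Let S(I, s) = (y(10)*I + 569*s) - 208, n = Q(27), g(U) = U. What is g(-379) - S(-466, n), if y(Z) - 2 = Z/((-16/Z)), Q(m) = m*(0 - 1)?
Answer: 26423/2 ≈ 13212.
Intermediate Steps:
Q(m) = -m (Q(m) = m*(-1) = -m)
n = -27 (n = -1*27 = -27)
y(Z) = 2 - Z**2/16 (y(Z) = 2 + Z/((-16/Z)) = 2 + Z*(-Z/16) = 2 - Z**2/16)
S(I, s) = -208 + 569*s - 17*I/4 (S(I, s) = ((2 - 1/16*10**2)*I + 569*s) - 208 = ((2 - 1/16*100)*I + 569*s) - 208 = ((2 - 25/4)*I + 569*s) - 208 = (-17*I/4 + 569*s) - 208 = (569*s - 17*I/4) - 208 = -208 + 569*s - 17*I/4)
g(-379) - S(-466, n) = -379 - (-208 + 569*(-27) - 17/4*(-466)) = -379 - (-208 - 15363 + 3961/2) = -379 - 1*(-27181/2) = -379 + 27181/2 = 26423/2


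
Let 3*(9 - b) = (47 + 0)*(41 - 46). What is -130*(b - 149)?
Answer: 24050/3 ≈ 8016.7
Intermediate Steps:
b = 262/3 (b = 9 - (47 + 0)*(41 - 46)/3 = 9 - 47*(-5)/3 = 9 - ⅓*(-235) = 9 + 235/3 = 262/3 ≈ 87.333)
-130*(b - 149) = -130*(262/3 - 149) = -130*(-185/3) = 24050/3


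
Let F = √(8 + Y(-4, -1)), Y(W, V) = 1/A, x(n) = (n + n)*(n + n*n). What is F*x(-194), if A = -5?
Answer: -14527496*√195/5 ≈ -4.0573e+7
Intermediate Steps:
x(n) = 2*n*(n + n²) (x(n) = (2*n)*(n + n²) = 2*n*(n + n²))
Y(W, V) = -⅕ (Y(W, V) = 1/(-5) = -⅕)
F = √195/5 (F = √(8 - ⅕) = √(39/5) = √195/5 ≈ 2.7928)
F*x(-194) = (√195/5)*(2*(-194)²*(1 - 194)) = (√195/5)*(2*37636*(-193)) = (√195/5)*(-14527496) = -14527496*√195/5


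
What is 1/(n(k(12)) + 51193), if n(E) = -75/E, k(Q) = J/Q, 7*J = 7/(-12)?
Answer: 1/61993 ≈ 1.6131e-5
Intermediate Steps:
J = -1/12 (J = (7/(-12))/7 = (7*(-1/12))/7 = (⅐)*(-7/12) = -1/12 ≈ -0.083333)
k(Q) = -1/(12*Q)
1/(n(k(12)) + 51193) = 1/(-75/((-1/12/12)) + 51193) = 1/(-75/((-1/12*1/12)) + 51193) = 1/(-75/(-1/144) + 51193) = 1/(-75*(-144) + 51193) = 1/(10800 + 51193) = 1/61993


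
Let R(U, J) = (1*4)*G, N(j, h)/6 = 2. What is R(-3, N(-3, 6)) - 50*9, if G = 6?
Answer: -426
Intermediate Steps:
N(j, h) = 12 (N(j, h) = 6*2 = 12)
R(U, J) = 24 (R(U, J) = (1*4)*6 = 4*6 = 24)
R(-3, N(-3, 6)) - 50*9 = 24 - 50*9 = 24 - 450 = -426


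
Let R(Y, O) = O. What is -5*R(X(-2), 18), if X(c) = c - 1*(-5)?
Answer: -90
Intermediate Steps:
X(c) = 5 + c (X(c) = c + 5 = 5 + c)
-5*R(X(-2), 18) = -5*18 = -90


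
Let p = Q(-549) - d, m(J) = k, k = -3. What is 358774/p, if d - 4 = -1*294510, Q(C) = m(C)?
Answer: 358774/294503 ≈ 1.2182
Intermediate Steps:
m(J) = -3
Q(C) = -3
d = -294506 (d = 4 - 1*294510 = 4 - 294510 = -294506)
p = 294503 (p = -3 - 1*(-294506) = -3 + 294506 = 294503)
358774/p = 358774/294503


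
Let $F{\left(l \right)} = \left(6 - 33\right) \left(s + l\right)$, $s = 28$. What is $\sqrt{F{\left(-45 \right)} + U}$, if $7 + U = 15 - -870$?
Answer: $\sqrt{1337} \approx 36.565$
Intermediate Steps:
$F{\left(l \right)} = -756 - 27 l$ ($F{\left(l \right)} = \left(6 - 33\right) \left(28 + l\right) = - 27 \left(28 + l\right) = -756 - 27 l$)
$U = 878$ ($U = -7 + \left(15 - -870\right) = -7 + \left(15 + 870\right) = -7 + 885 = 878$)
$\sqrt{F{\left(-45 \right)} + U} = \sqrt{\left(-756 - -1215\right) + 878} = \sqrt{\left(-756 + 1215\right) + 878} = \sqrt{459 + 878} = \sqrt{1337}$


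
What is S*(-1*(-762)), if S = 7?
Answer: 5334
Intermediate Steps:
S*(-1*(-762)) = 7*(-1*(-762)) = 7*762 = 5334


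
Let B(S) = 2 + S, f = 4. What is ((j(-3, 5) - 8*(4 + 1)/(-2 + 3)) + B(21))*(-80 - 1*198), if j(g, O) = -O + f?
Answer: 5004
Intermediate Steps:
j(g, O) = 4 - O (j(g, O) = -O + 4 = 4 - O)
((j(-3, 5) - 8*(4 + 1)/(-2 + 3)) + B(21))*(-80 - 1*198) = (((4 - 1*5) - 8*(4 + 1)/(-2 + 3)) + (2 + 21))*(-80 - 1*198) = (((4 - 5) - 40/1) + 23)*(-80 - 198) = ((-1 - 40) + 23)*(-278) = (-41 + 23)*(-278) = -18*(-278) = 5004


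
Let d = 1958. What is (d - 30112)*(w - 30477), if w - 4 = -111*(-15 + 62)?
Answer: 1004816260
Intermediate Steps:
w = -5213 (w = 4 - 111*(-15 + 62) = 4 - 111*47 = 4 - 5217 = -5213)
(d - 30112)*(w - 30477) = (1958 - 30112)*(-5213 - 30477) = -28154*(-35690) = 1004816260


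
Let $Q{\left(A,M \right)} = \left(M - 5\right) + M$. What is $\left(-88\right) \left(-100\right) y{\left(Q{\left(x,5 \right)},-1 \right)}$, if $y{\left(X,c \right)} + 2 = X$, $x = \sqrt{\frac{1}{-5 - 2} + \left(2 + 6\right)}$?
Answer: $26400$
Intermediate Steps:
$x = \frac{\sqrt{385}}{7}$ ($x = \sqrt{\frac{1}{-7} + 8} = \sqrt{- \frac{1}{7} + 8} = \sqrt{\frac{55}{7}} = \frac{\sqrt{385}}{7} \approx 2.8031$)
$Q{\left(A,M \right)} = -5 + 2 M$ ($Q{\left(A,M \right)} = \left(-5 + M\right) + M = -5 + 2 M$)
$y{\left(X,c \right)} = -2 + X$
$\left(-88\right) \left(-100\right) y{\left(Q{\left(x,5 \right)},-1 \right)} = \left(-88\right) \left(-100\right) \left(-2 + \left(-5 + 2 \cdot 5\right)\right) = 8800 \left(-2 + \left(-5 + 10\right)\right) = 8800 \left(-2 + 5\right) = 8800 \cdot 3 = 26400$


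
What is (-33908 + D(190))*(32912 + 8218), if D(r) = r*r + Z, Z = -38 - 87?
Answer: 85015710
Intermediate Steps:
Z = -125
D(r) = -125 + r² (D(r) = r*r - 125 = r² - 125 = -125 + r²)
(-33908 + D(190))*(32912 + 8218) = (-33908 + (-125 + 190²))*(32912 + 8218) = (-33908 + (-125 + 36100))*41130 = (-33908 + 35975)*41130 = 2067*41130 = 85015710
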